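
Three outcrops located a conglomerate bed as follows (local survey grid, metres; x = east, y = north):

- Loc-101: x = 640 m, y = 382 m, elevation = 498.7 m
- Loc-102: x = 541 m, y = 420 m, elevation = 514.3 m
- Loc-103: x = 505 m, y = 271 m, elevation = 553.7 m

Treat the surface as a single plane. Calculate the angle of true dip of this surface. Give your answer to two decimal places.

Let the plane be z = a·x + b·y + c.
Loc-102−Loc-101: −99a + 38b = 15.6;  Loc-103−Loc-101: −135a − 111b = 55.
Solving gives a = −0.23709, b = −0.20715.
Gradient magnitude |∇z| = √(a² + b²) = √(0.05621 + 0.04291) = 0.31483.
True dip = arctan(0.31483) = 17.48°, dipping toward NE (azimuth ≈ 049°).

17.48°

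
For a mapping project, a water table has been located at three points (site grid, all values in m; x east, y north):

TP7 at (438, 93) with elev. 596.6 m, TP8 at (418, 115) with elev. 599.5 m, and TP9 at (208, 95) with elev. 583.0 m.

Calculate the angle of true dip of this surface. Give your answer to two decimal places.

11.13°

Let the plane be z = a·x + b·y + c.
TP8−TP7: −20a + 22b = 2.9;  TP9−TP7: −230a + 2b = −13.6.
Solving gives a = 0.06076, b = 0.18705.
Gradient magnitude |∇z| = √(a² + b²) = √(0.00369 + 0.03499) = 0.19667.
True dip = arctan(0.19667) = 11.13°, dipping toward SSW (azimuth ≈ 198°).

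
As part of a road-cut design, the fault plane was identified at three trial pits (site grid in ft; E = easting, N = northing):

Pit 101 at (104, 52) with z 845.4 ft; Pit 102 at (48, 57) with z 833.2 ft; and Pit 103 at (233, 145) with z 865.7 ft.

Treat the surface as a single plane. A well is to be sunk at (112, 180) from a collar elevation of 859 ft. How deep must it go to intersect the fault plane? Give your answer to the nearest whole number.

Let the plane be z = a·E + b·N + c.
Pit 102−Pit 101: −56a + 5b = −12.2;  Pit 103−Pit 101: 129a + 93b = 20.3.
Solving gives a = 0.21119, b = −0.07466.
Then c = 845.4 − a·104 − b·52 = 827.32.
At (112, 180): z_contact = 23.7 − 13.4 + 827.32 = 837.5 ft.
Depth below ground = 859 − 837.5 = 21 ft.

21 ft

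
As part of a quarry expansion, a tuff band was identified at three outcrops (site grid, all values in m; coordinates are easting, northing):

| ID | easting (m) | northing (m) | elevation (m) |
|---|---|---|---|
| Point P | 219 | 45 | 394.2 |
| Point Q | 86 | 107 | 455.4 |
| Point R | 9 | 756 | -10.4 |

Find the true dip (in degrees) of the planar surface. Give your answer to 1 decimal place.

Let the plane be z = a·easting + b·northing + c.
Point Q−Point P: −133a + 62b = 61.2;  Point R−Point P: −210a + 711b = −404.6.
Solving gives a = −0.84125, b = −0.81753.
Gradient magnitude |∇z| = √(a² + b²) = √(0.70771 + 0.66835) = 1.17306.
True dip = arctan(1.17306) = 49.6°, dipping toward NE (azimuth ≈ 046°).

49.6°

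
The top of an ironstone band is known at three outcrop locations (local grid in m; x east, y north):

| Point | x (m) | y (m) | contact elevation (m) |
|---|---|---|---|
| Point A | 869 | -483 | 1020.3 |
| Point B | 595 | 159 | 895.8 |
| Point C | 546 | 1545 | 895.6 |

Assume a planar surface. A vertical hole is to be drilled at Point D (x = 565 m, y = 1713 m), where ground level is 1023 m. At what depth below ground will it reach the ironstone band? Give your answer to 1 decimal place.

115.1 m

Two edge vectors: Point A→Point B = (-274, 642, -124.5), Point A→Point C = (-323, 2028, -124.7).
Normal n = (Point A→Point B) × (Point A→Point C) = (172428.6, 6045.7, -348306).
So ∂z/∂x = −n_x/n_z = 0.495049 and ∂z/∂y = −n_y/n_z = 0.017357.
Intercept c from Point A: 1020.3 − 430.20 + 8.38 = 598.49.
At (565, 1713): z_contact = 279.70 + 29.73 + 598.49 = 907.92 m.
Depth below ground = 1023 − 907.92 = 115.1 m.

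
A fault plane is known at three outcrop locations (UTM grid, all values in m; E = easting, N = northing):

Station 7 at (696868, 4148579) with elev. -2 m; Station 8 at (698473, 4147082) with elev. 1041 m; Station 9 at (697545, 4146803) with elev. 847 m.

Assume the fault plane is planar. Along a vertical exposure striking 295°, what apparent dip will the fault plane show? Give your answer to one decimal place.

Let the plane be z = a·E + b·N + c.
Station 8−Station 7: 1605a − 1497b = 1043;  Station 9−Station 7: 677a − 1776b = 849.
Solving gives a = 0.31650, b = −0.35739.
Unit vector along 295° is (sin 295°, cos 295°) = (-0.9063, 0.4226).
Slope in that direction = a·(-0.9063) + b·(0.4226) = −0.43789.
Apparent dip = arctan|0.43789| = 23.6° (true dip is 25.5°, so apparent ≤ true as expected).

23.6°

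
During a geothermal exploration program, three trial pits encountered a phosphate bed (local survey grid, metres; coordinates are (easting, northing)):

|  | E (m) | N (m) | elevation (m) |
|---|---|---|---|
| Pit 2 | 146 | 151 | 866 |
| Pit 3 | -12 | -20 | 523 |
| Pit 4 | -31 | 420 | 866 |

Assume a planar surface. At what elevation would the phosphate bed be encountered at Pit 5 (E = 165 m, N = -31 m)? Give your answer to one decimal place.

Two edge vectors: Pit 2→Pit 3 = (-158, -171, -343), Pit 2→Pit 4 = (-177, 269, 0).
Normal n = (Pit 2→Pit 3) × (Pit 2→Pit 4) = (92267, 60711, -72769).
So ∂z/∂E = −n_x/n_z = 1.26794 and ∂z/∂N = −n_y/n_z = 0.83430.
Intercept c from Pit 2: 866 − 185.12 − 125.98 = 554.90.
At (165, -31): z = 209.2 − 25.9 + 554.90 = 738.2 m.

738.2 m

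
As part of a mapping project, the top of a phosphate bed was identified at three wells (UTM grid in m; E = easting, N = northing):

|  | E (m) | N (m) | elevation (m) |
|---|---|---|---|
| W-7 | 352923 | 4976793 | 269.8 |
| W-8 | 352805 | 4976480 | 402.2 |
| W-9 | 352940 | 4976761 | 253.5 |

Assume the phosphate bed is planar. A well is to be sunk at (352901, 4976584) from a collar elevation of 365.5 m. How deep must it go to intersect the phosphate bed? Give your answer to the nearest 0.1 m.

65.6 m

Let the plane be z = a·E + b·N + c.
W-8−W-7: −118a − 313b = 132.4;  W-9−W-7: 17a − 32b = −16.3.
Solving gives a = −1.026569199, b = −0.035989887.
Then c = 269.8 − a·352923 − b·4976793 = 541683.90.
At (352901, 4976584): z_contact = −362277.30 − 179106.69 + 541683.90 = 299.91 m.
Depth below ground = 365.5 − 299.91 = 65.6 m.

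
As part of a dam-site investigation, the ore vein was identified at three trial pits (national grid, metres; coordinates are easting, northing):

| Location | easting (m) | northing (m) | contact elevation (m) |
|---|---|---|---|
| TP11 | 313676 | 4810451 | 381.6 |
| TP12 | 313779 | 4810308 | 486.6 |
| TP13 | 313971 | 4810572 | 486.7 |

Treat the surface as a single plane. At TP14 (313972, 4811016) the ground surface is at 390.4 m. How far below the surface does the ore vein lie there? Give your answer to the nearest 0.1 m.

66.9 m

Two edge vectors: TP11→TP12 = (103, -143, 105), TP11→TP13 = (295, 121, 105.1).
Normal n = (TP11→TP12) × (TP11→TP13) = (-27734.3, 20149.7, 54648).
So ∂z/∂easting = −n_x/n_z = 0.507508052 and ∂z/∂northing = −n_y/n_z = −0.368717977.
Intercept c from TP11: 381.6 − 159193.10 + 1773699.76 = 1614888.26.
At (313972, 4811016): z_contact = 159343.32 − 1773908.09 + 1614888.26 = 323.50 m.
Depth below ground = 390.4 − 323.50 = 66.9 m.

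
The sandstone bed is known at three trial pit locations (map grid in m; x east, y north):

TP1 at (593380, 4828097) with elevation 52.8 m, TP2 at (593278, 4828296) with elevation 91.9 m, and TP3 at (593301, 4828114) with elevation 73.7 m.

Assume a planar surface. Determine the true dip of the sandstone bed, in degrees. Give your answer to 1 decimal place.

Let the plane be z = a·x + b·y + c.
TP2−TP1: −102a + 199b = 39.1;  TP3−TP1: −79a + 17b = 20.9.
Solving gives a = −0.24983, b = 0.06843.
Gradient magnitude |∇z| = √(a² + b²) = √(0.06242 + 0.00468) = 0.25903.
True dip = arctan(0.25903) = 14.5°, dipping toward ESE (azimuth ≈ 105°).

14.5°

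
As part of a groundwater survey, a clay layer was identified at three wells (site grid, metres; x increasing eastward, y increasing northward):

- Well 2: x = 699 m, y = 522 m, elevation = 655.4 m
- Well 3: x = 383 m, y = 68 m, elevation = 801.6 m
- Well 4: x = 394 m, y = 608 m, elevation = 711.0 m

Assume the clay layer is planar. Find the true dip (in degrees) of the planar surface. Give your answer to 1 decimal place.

Two edge vectors: Well 2→Well 3 = (-316, -454, 146.2), Well 2→Well 4 = (-305, 86, 55.6).
Normal n = (Well 2→Well 3) × (Well 2→Well 4) = (-37815.6, -27021.4, -165646).
So ∂z/∂x = −n_x/n_z = −0.22829 and ∂z/∂y = −n_y/n_z = −0.16313.
Gradient magnitude |∇z| = √(a² + b²) = √(0.05212 + 0.02661) = 0.28058.
True dip = arctan(0.28058) = 15.7°, dipping toward NE (azimuth ≈ 054°).

15.7°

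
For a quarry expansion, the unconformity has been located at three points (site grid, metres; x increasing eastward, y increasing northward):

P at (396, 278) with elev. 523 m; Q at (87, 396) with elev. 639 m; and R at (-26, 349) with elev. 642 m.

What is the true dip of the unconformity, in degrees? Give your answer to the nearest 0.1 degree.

25.8°

Let the plane be z = a·x + b·y + c.
Q−P: −309a + 118b = 116;  R−P: −422a + 71b = 119.
Solving gives a = −0.20842, b = 0.43727.
Gradient magnitude |∇z| = √(a² + b²) = √(0.04344 + 0.19120) = 0.48440.
True dip = arctan(0.48440) = 25.8°, dipping toward SSE (azimuth ≈ 155°).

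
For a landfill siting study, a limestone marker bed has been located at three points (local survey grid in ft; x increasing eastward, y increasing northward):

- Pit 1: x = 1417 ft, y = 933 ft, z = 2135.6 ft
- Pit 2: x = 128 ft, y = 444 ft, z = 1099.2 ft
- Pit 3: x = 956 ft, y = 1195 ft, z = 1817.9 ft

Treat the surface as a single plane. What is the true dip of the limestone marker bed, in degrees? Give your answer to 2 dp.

Two edge vectors: Pit 1→Pit 2 = (-1289, -489, -1036.4), Pit 1→Pit 3 = (-461, 262, -317.7).
Normal n = (Pit 1→Pit 2) × (Pit 1→Pit 3) = (426892.1, 68265.1, -563147).
So ∂z/∂x = −n_x/n_z = 0.75805 and ∂z/∂y = −n_y/n_z = 0.12122.
Gradient magnitude |∇z| = √(a² + b²) = √(0.57464 + 0.01469) = 0.76768.
True dip = arctan(0.76768) = 37.51°, dipping toward W (azimuth ≈ 261°).

37.51°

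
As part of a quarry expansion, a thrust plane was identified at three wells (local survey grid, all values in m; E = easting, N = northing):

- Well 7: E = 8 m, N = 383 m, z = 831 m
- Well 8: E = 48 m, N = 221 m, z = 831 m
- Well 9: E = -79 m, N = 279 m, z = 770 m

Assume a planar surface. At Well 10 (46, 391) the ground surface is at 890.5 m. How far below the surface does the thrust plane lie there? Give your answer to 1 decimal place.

Let the plane be z = a·E + b·N + c.
Well 8−Well 7: 40a − 162b = 0;  Well 9−Well 7: −87a − 104b = −61.
Solving gives a = 0.54136, b = 0.13367.
Then c = 831 − a·8 − b·383 = 775.47.
At (46, 391): z_contact = 24.90 + 52.26 + 775.47 = 852.64 m.
Depth below ground = 890.5 − 852.64 = 37.9 m.

37.9 m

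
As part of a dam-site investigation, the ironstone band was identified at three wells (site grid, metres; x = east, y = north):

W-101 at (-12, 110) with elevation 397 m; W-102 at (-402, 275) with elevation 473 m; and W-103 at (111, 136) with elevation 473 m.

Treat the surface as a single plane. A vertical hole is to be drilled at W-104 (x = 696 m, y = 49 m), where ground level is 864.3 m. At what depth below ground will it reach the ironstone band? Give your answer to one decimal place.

299.7 m

Two edge vectors: W-101→W-102 = (-390, 165, 76), W-101→W-103 = (123, 26, 76).
Normal n = (W-101→W-102) × (W-101→W-103) = (10564, 38988, -30435).
So ∂z/∂x = −n_x/n_z = 0.34710 and ∂z/∂y = −n_y/n_z = 1.28103.
Intercept c from W-101: 397 + 4.17 − 140.91 = 260.25.
At (696, 49): z_contact = 241.58 + 62.77 + 260.25 = 564.60 m.
Depth below ground = 864.3 − 564.60 = 299.7 m.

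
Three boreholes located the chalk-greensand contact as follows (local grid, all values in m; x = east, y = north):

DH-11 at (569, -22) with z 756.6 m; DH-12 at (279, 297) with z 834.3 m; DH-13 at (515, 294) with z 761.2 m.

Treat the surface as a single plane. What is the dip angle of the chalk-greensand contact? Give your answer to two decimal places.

17.36°

Two edge vectors: DH-11→DH-12 = (-290, 319, 77.7), DH-11→DH-13 = (-54, 316, 4.6).
Normal n = (DH-11→DH-12) × (DH-11→DH-13) = (-23085.8, -2861.8, -74414).
So ∂z/∂x = −n_x/n_z = −0.31023 and ∂z/∂y = −n_y/n_z = −0.03846.
Gradient magnitude |∇z| = √(a² + b²) = √(0.09625 + 0.00148) = 0.31261.
True dip = arctan(0.31261) = 17.36°, dipping toward E (azimuth ≈ 083°).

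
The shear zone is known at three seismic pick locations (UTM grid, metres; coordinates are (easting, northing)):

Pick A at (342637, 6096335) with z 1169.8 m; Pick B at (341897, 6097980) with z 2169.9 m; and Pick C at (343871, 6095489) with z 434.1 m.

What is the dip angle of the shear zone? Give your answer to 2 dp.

29.05°

Two edge vectors: Pick A→Pick B = (-740, 1645, 1000.1), Pick A→Pick C = (1234, -846, -735.7).
Normal n = (Pick A→Pick B) × (Pick A→Pick C) = (-364141.9, 689705.4, -1403890).
So ∂z/∂E = −n_x/n_z = −0.25938 and ∂z/∂N = −n_y/n_z = 0.49128.
Gradient magnitude |∇z| = √(a² + b²) = √(0.06728 + 0.24136) = 0.55555.
True dip = arctan(0.55555) = 29.05°, dipping toward SSE (azimuth ≈ 152°).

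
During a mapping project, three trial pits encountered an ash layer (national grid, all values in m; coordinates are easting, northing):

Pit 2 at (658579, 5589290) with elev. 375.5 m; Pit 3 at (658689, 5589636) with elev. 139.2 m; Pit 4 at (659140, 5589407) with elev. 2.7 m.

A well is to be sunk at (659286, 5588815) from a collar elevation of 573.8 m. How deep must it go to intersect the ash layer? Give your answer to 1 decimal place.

353.7 m

Let the plane be z = a·easting + b·northing + c.
Pit 3−Pit 2: 110a + 346b = −236.3;  Pit 4−Pit 2: 561a + 117b = −372.8.
Solving gives a = −0.559169812, b = −0.505177227.
Then c = 375.5 − a·658579 − b·5589290 = 3192215.02.
At (659286, 5588815): z_contact = −368652.83 − 2823342.07 + 3192215.02 = 220.13 m.
Depth below ground = 573.8 − 220.13 = 353.7 m.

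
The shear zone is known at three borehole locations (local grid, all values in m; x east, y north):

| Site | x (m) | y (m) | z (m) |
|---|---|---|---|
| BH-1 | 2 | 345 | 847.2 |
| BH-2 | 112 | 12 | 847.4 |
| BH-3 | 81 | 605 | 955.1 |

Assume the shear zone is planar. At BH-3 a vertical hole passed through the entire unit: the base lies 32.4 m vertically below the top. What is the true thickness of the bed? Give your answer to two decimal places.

26.67 m

Let the plane be z = a·x + b·y + c.
BH-2−BH-1: 110a − 333b = 0.2;  BH-3−BH-1: 79a + 260b = 107.9.
Solving gives a = 0.65534, b = 0.21588.
|∇z| = √(a²+b²) = 0.68998, so dip δ = arctan(0.68998) = 34.60°.
True thickness = vertical thickness × cos δ = 32.4 × cos 34.60° = 26.67 m.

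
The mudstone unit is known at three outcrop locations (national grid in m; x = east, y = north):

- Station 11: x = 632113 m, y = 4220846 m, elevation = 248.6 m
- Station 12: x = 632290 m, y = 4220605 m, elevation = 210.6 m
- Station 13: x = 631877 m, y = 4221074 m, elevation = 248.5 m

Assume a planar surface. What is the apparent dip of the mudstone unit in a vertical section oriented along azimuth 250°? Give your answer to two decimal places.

Two edge vectors: Station 11→Station 12 = (177, -241, -38), Station 11→Station 13 = (-236, 228, -0.1).
Normal n = (Station 11→Station 12) × (Station 11→Station 13) = (8688.1, 8985.7, -16520).
So ∂z/∂x = −n_x/n_z = 0.52591 and ∂z/∂y = −n_y/n_z = 0.54393.
Unit vector along 250° is (sin 250°, cos 250°) = (-0.9397, -0.3420).
Slope in that direction = a·(-0.9397) + b·(-0.3420) = −0.68023.
Apparent dip = arctan|0.68023| = 34.22° (true dip is 37.1°, so apparent ≤ true as expected).

34.22°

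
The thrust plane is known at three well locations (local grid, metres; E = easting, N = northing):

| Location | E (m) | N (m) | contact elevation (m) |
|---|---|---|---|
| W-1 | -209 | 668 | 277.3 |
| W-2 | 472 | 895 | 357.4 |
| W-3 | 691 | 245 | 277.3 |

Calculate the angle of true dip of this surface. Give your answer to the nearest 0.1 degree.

9.2°

Two edge vectors: W-1→W-2 = (681, 227, 80.1), W-1→W-3 = (900, -423, 0).
Normal n = (W-1→W-2) × (W-1→W-3) = (33882.3, 72090, -492363).
So ∂z/∂E = −n_x/n_z = 0.06882 and ∂z/∂N = −n_y/n_z = 0.14642.
Gradient magnitude |∇z| = √(a² + b²) = √(0.00474 + 0.02144) = 0.16178.
True dip = arctan(0.16178) = 9.2°, dipping toward SSW (azimuth ≈ 205°).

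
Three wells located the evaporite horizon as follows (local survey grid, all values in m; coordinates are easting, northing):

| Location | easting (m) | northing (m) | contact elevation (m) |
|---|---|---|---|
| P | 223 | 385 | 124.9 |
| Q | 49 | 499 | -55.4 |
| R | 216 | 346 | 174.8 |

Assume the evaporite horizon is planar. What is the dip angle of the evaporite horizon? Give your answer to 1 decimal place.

52.9°

Let the plane be z = a·easting + b·northing + c.
Q−P: −174a + 114b = −180.3;  R−P: −7a − 39b = 49.9.
Solving gives a = 0.17710, b = −1.31127.
Gradient magnitude |∇z| = √(a² + b²) = √(0.03136 + 1.71944) = 1.32318.
True dip = arctan(1.32318) = 52.9°, dipping toward N (azimuth ≈ 352°).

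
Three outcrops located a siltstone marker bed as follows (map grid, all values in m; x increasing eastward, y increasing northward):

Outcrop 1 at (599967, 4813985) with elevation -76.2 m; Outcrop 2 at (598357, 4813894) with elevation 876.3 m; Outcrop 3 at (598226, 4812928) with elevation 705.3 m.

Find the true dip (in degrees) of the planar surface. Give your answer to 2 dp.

Two edge vectors: Outcrop 1→Outcrop 2 = (-1610, -91, 952.5), Outcrop 1→Outcrop 3 = (-1741, -1057, 781.5).
Normal n = (Outcrop 1→Outcrop 2) × (Outcrop 1→Outcrop 3) = (935676, -400087.5, 1543339).
So ∂z/∂x = −n_x/n_z = −0.60627 and ∂z/∂y = −n_y/n_z = 0.25924.
Gradient magnitude |∇z| = √(a² + b²) = √(0.36756 + 0.06720) = 0.65937.
True dip = arctan(0.65937) = 33.40°, dipping toward ESE (azimuth ≈ 113°).

33.40°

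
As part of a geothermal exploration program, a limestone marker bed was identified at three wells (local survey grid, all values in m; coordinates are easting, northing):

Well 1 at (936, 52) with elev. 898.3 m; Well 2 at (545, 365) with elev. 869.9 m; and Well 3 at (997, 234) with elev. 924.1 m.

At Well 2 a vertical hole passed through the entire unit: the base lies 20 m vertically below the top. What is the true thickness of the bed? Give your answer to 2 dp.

Let the plane be z = a·easting + b·northing + c.
Well 2−Well 1: −391a + 313b = −28.4;  Well 3−Well 1: 61a + 182b = 25.8.
Solving gives a = 0.14674, b = 0.09258.
|∇z| = √(a²+b²) = 0.17350, so dip δ = arctan(0.17350) = 9.84°.
True thickness = vertical thickness × cos δ = 20 × cos 9.84° = 19.71 m.

19.71 m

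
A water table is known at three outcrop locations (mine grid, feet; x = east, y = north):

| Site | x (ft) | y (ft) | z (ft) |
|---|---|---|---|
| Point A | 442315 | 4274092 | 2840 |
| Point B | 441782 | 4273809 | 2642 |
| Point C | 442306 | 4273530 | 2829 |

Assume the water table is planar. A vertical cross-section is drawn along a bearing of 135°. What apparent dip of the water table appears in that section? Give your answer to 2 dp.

Two edge vectors: Point A→Point B = (-533, -283, -198), Point A→Point C = (-9, -562, -11).
Normal n = (Point A→Point B) × (Point A→Point C) = (-108163, -4081, 296999).
So ∂z/∂x = −n_x/n_z = 0.36419 and ∂z/∂y = −n_y/n_z = 0.01374.
Unit vector along 135° is (sin 135°, cos 135°) = (0.7071, -0.7071).
Slope in that direction = a·(0.7071) + b·(-0.7071) = 0.24780.
Apparent dip = arctan|0.24780| = 13.92° (true dip is 20.0°, so apparent ≤ true as expected).

13.92°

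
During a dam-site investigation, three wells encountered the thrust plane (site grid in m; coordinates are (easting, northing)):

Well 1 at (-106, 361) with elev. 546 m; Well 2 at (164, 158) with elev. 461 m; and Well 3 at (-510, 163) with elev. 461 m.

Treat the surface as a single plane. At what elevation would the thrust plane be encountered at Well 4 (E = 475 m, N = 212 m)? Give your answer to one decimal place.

Let the plane be z = a·E + b·N + c.
Well 2−Well 1: 270a − 203b = −85;  Well 3−Well 1: −404a − 198b = −85.
Solving gives a = 0.00314, b = 0.42289.
Then c = 546 − a·-106 − b·361 = 393.67.
At (475, 212): z = 1.5 + 89.7 + 393.67 = 484.8 m.

484.8 m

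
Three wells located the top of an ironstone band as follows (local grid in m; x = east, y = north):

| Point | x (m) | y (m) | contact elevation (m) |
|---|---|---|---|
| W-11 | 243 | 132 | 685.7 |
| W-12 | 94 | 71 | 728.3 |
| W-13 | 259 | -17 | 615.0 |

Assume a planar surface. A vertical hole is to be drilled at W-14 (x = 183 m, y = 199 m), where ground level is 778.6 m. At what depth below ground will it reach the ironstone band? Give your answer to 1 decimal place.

36.8 m

Let the plane be z = a·x + b·y + c.
W-12−W-11: −149a − 61b = 42.6;  W-13−W-11: 16a − 149b = −70.7.
Solving gives a = −0.45994, b = 0.42511.
Then c = 685.7 − a·243 − b·132 = 741.35.
At (183, 199): z_contact = −84.17 + 84.60 + 741.35 = 741.78 m.
Depth below ground = 778.6 − 741.78 = 36.8 m.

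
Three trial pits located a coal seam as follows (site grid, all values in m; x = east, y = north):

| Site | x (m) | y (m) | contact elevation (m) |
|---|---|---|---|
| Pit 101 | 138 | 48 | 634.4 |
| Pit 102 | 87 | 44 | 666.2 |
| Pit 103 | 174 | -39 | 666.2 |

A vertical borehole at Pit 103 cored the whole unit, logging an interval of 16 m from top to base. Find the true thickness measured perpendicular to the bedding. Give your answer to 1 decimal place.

Let the plane be z = a·x + b·y + c.
Pit 102−Pit 101: −51a − 4b = 31.8;  Pit 103−Pit 101: 36a − 87b = 31.8.
Solving gives a = −0.57616, b = −0.60393.
|∇z| = √(a²+b²) = 0.83468, so dip δ = arctan(0.83468) = 39.85°.
True thickness = vertical thickness × cos δ = 16 × cos 39.85° = 12.3 m.

12.3 m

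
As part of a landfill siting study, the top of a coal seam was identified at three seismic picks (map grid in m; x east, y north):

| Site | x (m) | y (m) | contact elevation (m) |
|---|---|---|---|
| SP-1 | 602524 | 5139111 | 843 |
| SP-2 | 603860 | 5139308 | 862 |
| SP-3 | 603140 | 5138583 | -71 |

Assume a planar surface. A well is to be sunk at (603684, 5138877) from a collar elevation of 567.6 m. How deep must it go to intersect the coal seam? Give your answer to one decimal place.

Let the plane be z = a·x + b·y + c.
SP-2−SP-1: 1336a + 197b = 19;  SP-3−SP-1: 616a − 528b = −914.
Solving gives a = −0.205653394, b = 1.491131646.
Then c = 843 − a·602524 − b·5139111 = −7538336.94.
At (603684, 5138877): z_contact = −124149.66 + 7662742.12 − 7538336.94 = 255.52 m.
Depth below ground = 567.6 − 255.52 = 312.1 m.

312.1 m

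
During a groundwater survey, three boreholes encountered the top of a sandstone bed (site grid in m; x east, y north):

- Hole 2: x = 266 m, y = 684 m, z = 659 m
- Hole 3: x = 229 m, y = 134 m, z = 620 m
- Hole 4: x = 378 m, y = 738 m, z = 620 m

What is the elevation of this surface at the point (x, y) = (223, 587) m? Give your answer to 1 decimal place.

666.5 m

Let the plane be z = a·x + b·y + c.
Hole 3−Hole 2: −37a − 550b = −39;  Hole 4−Hole 2: 112a + 54b = −39.
Solving gives a = −0.39522, b = 0.09750.
Then c = 659 − a·266 − b·684 = 697.44.
At (223, 587): z = −88.1 + 57.2 + 697.44 = 666.5 m.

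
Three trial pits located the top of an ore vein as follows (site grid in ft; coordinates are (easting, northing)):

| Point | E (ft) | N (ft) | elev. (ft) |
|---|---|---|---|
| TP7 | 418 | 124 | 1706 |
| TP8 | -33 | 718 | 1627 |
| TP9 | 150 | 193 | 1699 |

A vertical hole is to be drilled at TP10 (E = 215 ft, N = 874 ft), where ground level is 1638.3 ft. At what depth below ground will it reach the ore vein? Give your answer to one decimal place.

Two edge vectors: TP7→TP8 = (-451, 594, -79), TP7→TP9 = (-268, 69, -7).
Normal n = (TP7→TP8) × (TP7→TP9) = (1293, 18015, 128073).
So ∂z/∂E = −n_x/n_z = −0.01010 and ∂z/∂N = −n_y/n_z = −0.14066.
Intercept c from TP7: 1706 + 4.22 + 17.44 = 1727.66.
At (215, 874): z_contact = −2.17 − 122.94 + 1727.66 = 1602.55 ft.
Depth below ground = 1638.3 − 1602.55 = 35.7 ft.

35.7 ft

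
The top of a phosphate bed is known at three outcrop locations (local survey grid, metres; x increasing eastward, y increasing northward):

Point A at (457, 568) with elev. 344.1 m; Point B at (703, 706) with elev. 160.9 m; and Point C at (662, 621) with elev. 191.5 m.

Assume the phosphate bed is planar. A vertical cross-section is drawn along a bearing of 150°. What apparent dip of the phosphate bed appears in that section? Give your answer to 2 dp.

Let the plane be z = a·x + b·y + c.
Point B−Point A: 246a + 138b = −183.2;  Point C−Point A: 205a + 53b = −152.6.
Solving gives a = −0.74411, b = −0.00108.
Unit vector along 150° is (sin 150°, cos 150°) = (0.5000, -0.8660).
Slope in that direction = a·(0.5000) + b·(-0.8660) = −0.37112.
Apparent dip = arctan|0.37112| = 20.36° (true dip is 36.7°, so apparent ≤ true as expected).

20.36°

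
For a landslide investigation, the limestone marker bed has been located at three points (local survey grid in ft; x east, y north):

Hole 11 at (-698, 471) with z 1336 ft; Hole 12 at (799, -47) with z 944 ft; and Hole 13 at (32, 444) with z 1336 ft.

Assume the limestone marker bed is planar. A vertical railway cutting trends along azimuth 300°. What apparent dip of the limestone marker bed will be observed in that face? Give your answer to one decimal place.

Two edge vectors: Hole 11→Hole 12 = (1497, -518, -392), Hole 11→Hole 13 = (730, -27, 0).
Normal n = (Hole 11→Hole 12) × (Hole 11→Hole 13) = (-10584, -286160, 337721).
So ∂z/∂x = −n_x/n_z = 0.03134 and ∂z/∂y = −n_y/n_z = 0.84733.
Unit vector along 300° is (sin 300°, cos 300°) = (-0.8660, 0.5000).
Slope in that direction = a·(-0.8660) + b·(0.5000) = 0.39652.
Apparent dip = arctan|0.39652| = 21.6° (true dip is 40.3°, so apparent ≤ true as expected).

21.6°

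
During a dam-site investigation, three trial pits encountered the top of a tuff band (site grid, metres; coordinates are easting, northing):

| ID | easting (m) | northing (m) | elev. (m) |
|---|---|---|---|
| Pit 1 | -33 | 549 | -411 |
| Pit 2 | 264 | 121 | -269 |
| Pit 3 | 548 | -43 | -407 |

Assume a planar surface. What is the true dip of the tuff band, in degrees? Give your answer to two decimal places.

Let the plane be z = a·easting + b·northing + c.
Pit 2−Pit 1: 297a − 428b = 142;  Pit 3−Pit 1: 581a − 592b = 4.
Solving gives a = −1.13053, b = −1.11628.
Gradient magnitude |∇z| = √(a² + b²) = √(1.27809 + 1.24607) = 1.58876.
True dip = arctan(1.58876) = 57.81°, dipping toward NE (azimuth ≈ 045°).

57.81°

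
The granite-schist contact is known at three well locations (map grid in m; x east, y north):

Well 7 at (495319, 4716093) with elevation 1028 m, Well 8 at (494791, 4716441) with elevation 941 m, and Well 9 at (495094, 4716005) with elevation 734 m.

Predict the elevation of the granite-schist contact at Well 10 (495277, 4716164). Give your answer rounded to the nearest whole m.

1068 m

Let the plane be z = a·x + b·y + c.
Well 8−Well 7: −528a + 348b = −87;  Well 9−Well 7: −225a − 88b = −294.
Solving gives a = 0.88140810, b = 1.08730884.
Then c = 1028 − a·495319 − b·4716093 = −5563399.78.
At (495277, 4716164): z = 436541.2 + 5127926.8 − 5563399.78 = 1068.2 m.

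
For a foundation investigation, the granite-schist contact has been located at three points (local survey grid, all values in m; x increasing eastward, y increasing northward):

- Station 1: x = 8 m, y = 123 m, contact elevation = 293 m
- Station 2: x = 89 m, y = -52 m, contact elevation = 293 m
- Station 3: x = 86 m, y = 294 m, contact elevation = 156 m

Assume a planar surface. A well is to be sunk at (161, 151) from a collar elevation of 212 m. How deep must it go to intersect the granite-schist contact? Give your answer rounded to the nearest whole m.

Let the plane be z = a·x + b·y + c.
Station 2−Station 1: 81a − 175b = 0;  Station 3−Station 1: 78a + 171b = −137.
Solving gives a = −0.87179, b = −0.40351.
Then c = 293 − a·8 − b·123 = 349.61.
At (161, 151): z_contact = −140.4 − 60.9 + 349.61 = 148.3 m.
Depth below ground = 212 − 148.3 = 64 m.

64 m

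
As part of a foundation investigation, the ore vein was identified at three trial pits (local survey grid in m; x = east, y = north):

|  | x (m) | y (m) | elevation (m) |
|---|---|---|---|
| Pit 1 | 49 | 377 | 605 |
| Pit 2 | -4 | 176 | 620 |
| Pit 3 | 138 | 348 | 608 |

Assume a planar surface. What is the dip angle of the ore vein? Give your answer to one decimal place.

Let the plane be z = a·x + b·y + c.
Pit 2−Pit 1: −53a − 201b = 15;  Pit 3−Pit 1: 89a − 29b = 3.
Solving gives a = 0.00865, b = −0.07691.
Gradient magnitude |∇z| = √(a² + b²) = √(0.00007 + 0.00591) = 0.07739.
True dip = arctan(0.07739) = 4.4°, dipping toward N (azimuth ≈ 354°).

4.4°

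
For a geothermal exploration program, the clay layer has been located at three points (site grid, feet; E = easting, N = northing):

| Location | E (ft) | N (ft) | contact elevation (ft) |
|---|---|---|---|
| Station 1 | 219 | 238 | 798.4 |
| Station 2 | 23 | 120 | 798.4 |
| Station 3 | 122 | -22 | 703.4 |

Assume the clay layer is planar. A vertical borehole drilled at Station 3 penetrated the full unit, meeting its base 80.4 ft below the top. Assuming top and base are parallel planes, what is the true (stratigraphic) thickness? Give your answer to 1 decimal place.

70.4 ft

Two edge vectors: Station 1→Station 2 = (-196, -118, 0), Station 1→Station 3 = (-97, -260, -95).
Normal n = (Station 1→Station 2) × (Station 1→Station 3) = (11210, -18620, 39514).
So ∂z/∂E = −n_x/n_z = −0.28370 and ∂z/∂N = −n_y/n_z = 0.47123.
|∇z| = √(a²+b²) = 0.55003, so dip δ = arctan(0.55003) = 28.81°.
True thickness = vertical thickness × cos δ = 80.4 × cos 28.81° = 70.4 ft.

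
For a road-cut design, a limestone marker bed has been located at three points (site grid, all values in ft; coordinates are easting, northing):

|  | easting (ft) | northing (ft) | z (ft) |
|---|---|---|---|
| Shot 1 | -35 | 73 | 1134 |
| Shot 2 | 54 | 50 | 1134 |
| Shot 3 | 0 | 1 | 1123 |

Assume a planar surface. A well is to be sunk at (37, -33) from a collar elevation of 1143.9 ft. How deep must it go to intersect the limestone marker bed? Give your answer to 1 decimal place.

25.2 ft

Let the plane be z = a·easting + b·northing + c.
Shot 2−Shot 1: 89a − 23b = 0;  Shot 3−Shot 1: 35a − 72b = −11.
Solving gives a = 0.04515, b = 0.17473.
Then c = 1134 − a·-35 − b·73 = 1122.83.
At (37, -33): z_contact = 1.67 − 5.77 + 1122.83 = 1118.73 ft.
Depth below ground = 1143.9 − 1118.73 = 25.2 ft.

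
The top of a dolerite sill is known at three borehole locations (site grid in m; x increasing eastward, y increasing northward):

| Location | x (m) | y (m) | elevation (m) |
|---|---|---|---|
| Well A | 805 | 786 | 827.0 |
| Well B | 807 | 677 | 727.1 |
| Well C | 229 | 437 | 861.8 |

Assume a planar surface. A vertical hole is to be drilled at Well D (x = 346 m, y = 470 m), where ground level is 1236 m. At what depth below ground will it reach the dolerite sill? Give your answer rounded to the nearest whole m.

Let the plane be z = a·x + b·y + c.
Well B−Well A: 2a − 109b = −99.9;  Well C−Well A: −576a − 349b = 34.8.
Solving gives a = −0.60896, b = 0.90534.
Then c = 827 − a·805 − b·786 = 605.62.
At (346, 470): z_contact = −210.7 + 425.5 + 605.62 = 820.4 m.
Depth below ground = 1236 − 820.4 = 416 m.

416 m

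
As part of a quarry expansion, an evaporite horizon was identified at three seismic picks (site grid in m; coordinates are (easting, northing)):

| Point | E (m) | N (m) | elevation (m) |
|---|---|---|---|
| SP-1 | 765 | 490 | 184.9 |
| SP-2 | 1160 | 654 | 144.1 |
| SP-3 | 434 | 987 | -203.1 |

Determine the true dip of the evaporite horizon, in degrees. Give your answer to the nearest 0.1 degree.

34.5°

Let the plane be z = a·E + b·N + c.
SP-2−SP-1: 395a + 164b = −40.8;  SP-3−SP-1: −331a + 497b = −388.
Solving gives a = 0.17300, b = −0.66546.
Gradient magnitude |∇z| = √(a² + b²) = √(0.02993 + 0.44284) = 0.68759.
True dip = arctan(0.68759) = 34.5°, dipping toward NNW (azimuth ≈ 345°).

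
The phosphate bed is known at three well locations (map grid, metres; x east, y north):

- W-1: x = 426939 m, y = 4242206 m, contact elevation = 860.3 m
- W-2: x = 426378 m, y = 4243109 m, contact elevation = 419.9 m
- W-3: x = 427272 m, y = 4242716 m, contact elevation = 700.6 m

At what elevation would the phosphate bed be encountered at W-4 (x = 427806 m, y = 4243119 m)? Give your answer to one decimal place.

Let the plane be z = a·x + b·y + c.
W-2−W-1: −561a + 903b = −440.4;  W-3−W-1: 333a + 510b = −159.7.
Solving gives a = 0.137003522, b = −0.402592496.
Then c = 860.3 − a·426939 − b·4242206 = 1650248.46.
At (427806, 4243119): z = 58610.9 − 1708247.9 + 1650248.46 = 611.5 m.

611.5 m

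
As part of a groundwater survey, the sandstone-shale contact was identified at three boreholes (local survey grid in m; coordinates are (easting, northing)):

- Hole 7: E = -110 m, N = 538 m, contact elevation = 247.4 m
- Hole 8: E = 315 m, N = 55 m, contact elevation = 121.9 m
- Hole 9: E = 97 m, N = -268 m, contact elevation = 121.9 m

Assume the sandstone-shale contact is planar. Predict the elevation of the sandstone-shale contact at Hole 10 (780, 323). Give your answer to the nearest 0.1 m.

74.4 m

Two edge vectors: Hole 7→Hole 8 = (425, -483, -125.5), Hole 7→Hole 9 = (207, -806, -125.5).
Normal n = (Hole 7→Hole 8) × (Hole 7→Hole 9) = (-40536.5, 27359, -242569).
So ∂z/∂E = −n_x/n_z = −0.16711 and ∂z/∂N = −n_y/n_z = 0.11279.
Intercept c from Hole 7: 247.4 − 18.38 − 60.68 = 168.34.
At (780, 323): z = −130.3 + 36.4 + 168.34 = 74.4 m.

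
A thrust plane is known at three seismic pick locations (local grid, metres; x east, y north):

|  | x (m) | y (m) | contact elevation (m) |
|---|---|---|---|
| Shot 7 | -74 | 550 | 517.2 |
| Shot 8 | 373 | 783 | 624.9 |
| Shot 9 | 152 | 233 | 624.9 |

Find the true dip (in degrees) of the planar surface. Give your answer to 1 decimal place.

18.2°

Two edge vectors: Shot 7→Shot 8 = (447, 233, 107.7), Shot 7→Shot 9 = (226, -317, 107.7).
Normal n = (Shot 7→Shot 8) × (Shot 7→Shot 9) = (59235, -23801.7, -194357).
So ∂z/∂x = −n_x/n_z = 0.30477 and ∂z/∂y = −n_y/n_z = −0.12246.
Gradient magnitude |∇z| = √(a² + b²) = √(0.09289 + 0.01500) = 0.32846.
True dip = arctan(0.32846) = 18.2°, dipping toward WNW (azimuth ≈ 292°).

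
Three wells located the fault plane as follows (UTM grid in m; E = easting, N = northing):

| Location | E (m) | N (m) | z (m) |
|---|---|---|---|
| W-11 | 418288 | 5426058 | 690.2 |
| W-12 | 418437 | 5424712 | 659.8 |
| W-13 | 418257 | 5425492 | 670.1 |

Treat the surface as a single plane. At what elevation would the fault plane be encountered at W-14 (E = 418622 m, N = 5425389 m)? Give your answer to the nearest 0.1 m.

Two edge vectors: W-11→W-12 = (149, -1346, -30.4), W-11→W-13 = (-31, -566, -20.1).
Normal n = (W-11→W-12) × (W-11→W-13) = (9848.2, 3937.3, -126060).
So ∂z/∂E = −n_x/n_z = 0.078123116 and ∂z/∂N = −n_y/n_z = 0.031233540.
Intercept c from W-11: 690.2 − 32677.96 − 169475.00 = −201462.76.
At (418622, 5425389): z = 32704.1 + 169454.1 − 201462.76 = 695.4 m.

695.4 m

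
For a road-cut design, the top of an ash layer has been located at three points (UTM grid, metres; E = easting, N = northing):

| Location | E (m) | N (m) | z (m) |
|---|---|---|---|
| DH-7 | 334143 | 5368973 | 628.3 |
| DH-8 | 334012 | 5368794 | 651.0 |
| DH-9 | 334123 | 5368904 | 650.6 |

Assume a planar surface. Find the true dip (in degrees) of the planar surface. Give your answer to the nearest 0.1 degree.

Two edge vectors: DH-7→DH-8 = (-131, -179, 22.7), DH-7→DH-9 = (-20, -69, 22.3).
Normal n = (DH-7→DH-8) × (DH-7→DH-9) = (-2425.4, 2467.3, 5459).
So ∂z/∂E = −n_x/n_z = 0.44429 and ∂z/∂N = −n_y/n_z = −0.45197.
Gradient magnitude |∇z| = √(a² + b²) = √(0.19740 + 0.20428) = 0.63378.
True dip = arctan(0.63378) = 32.4°, dipping toward NW (azimuth ≈ 315°).

32.4°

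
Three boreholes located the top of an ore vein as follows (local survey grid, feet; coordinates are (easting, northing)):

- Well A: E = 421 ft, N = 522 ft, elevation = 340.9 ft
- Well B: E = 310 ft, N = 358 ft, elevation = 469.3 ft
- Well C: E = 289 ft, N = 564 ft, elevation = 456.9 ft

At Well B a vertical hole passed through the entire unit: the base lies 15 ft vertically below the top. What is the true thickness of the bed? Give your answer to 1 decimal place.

10.9 ft

Let the plane be z = a·E + b·N + c.
Well B−Well A: −111a − 164b = 128.4;  Well C−Well A: −132a + 42b = 116.
Solving gives a = −0.92804, b = −0.15480.
|∇z| = √(a²+b²) = 0.94086, so dip δ = arctan(0.94086) = 43.25°.
True thickness = vertical thickness × cos δ = 15 × cos 43.25° = 10.9 ft.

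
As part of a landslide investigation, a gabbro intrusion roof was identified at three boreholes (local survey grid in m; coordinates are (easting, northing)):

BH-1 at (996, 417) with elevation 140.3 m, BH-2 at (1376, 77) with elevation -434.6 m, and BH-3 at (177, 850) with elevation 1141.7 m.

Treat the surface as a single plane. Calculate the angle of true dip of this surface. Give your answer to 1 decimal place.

Let the plane be z = a·E + b·N + c.
BH-2−BH-1: 380a − 340b = −574.9;  BH-3−BH-1: −819a + 433b = 1001.4.
Solving gives a = −0.80358, b = 0.79276.
Gradient magnitude |∇z| = √(a² + b²) = √(0.64575 + 0.62847) = 1.12881.
True dip = arctan(1.12881) = 48.5°, dipping toward SE (azimuth ≈ 135°).

48.5°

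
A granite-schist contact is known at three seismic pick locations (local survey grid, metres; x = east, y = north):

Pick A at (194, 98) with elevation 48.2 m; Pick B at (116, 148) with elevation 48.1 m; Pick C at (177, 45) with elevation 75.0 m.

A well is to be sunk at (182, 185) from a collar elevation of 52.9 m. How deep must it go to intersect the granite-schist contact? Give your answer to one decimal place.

Two edge vectors: Pick A→Pick B = (-78, 50, -0.1), Pick A→Pick C = (-17, -53, 26.8).
Normal n = (Pick A→Pick B) × (Pick A→Pick C) = (1334.7, 2092.1, 4984).
So ∂z/∂x = −n_x/n_z = −0.26780 and ∂z/∂y = −n_y/n_z = −0.41976.
Intercept c from Pick A: 48.2 + 51.95 + 41.14 = 141.29.
At (182, 185): z_contact = −48.74 − 77.66 + 141.29 = 14.89 m.
Depth below ground = 52.9 − 14.89 = 38.0 m.

38.0 m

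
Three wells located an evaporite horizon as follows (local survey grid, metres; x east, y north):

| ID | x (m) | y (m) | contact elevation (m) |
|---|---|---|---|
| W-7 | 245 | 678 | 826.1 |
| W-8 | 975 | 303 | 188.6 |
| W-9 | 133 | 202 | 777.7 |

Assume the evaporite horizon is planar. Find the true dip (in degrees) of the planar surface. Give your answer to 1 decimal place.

38.0°

Let the plane be z = a·x + b·y + c.
W-8−W-7: 730a − 375b = −637.5;  W-9−W-7: −112a − 476b = −48.4.
Solving gives a = −0.73252, b = 0.27404.
Gradient magnitude |∇z| = √(a² + b²) = √(0.53658 + 0.07510) = 0.78210.
True dip = arctan(0.78210) = 38.0°, dipping toward ESE (azimuth ≈ 111°).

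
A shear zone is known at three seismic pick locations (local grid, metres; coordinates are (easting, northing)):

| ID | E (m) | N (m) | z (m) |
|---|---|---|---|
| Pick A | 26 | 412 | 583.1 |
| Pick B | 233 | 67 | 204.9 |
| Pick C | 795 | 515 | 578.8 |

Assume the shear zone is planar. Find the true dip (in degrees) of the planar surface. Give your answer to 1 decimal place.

Let the plane be z = a·E + b·N + c.
Pick B−Pick A: 207a − 345b = −378.2;  Pick C−Pick A: 769a + 103b = −4.3.
Solving gives a = −0.14108, b = 1.01158.
Gradient magnitude |∇z| = √(a² + b²) = √(0.01990 + 1.02330) = 1.02137.
True dip = arctan(1.02137) = 45.6°, dipping toward S (azimuth ≈ 172°).

45.6°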